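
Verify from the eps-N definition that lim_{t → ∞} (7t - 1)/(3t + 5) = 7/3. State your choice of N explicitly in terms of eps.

Fix eps > 0. We seek N > 0 such that t > N implies |(7t - 1)/(3t + 5) − (7/3)| < eps.
(7t - 1)/(3t + 5) − (7/3) = (3(7t - 1) − 7(3t + 5)) / (3(3t + 5)) = -38/(3(3t + 5)).
For t > 0 we have 3t + 5 > 3t, so |(7t - 1)/(3t + 5) − (7/3)| = 38/(3(3t + 5)) < 38/(3·3t) = (38/9)/t.
Thus |(7t - 1)/(3t + 5) − (7/3)| < eps whenever t > (38/9)/eps.
Take N = (38/9)/eps. If t > N then |(7t - 1)/(3t + 5) − (7/3)| < (38/9)/t < eps.

N = (38/9)/eps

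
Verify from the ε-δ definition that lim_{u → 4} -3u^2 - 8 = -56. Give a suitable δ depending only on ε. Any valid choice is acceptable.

δ = min(1, ε/27)

Suppose ε > 0. We want δ > 0 such that 0 < |u − 4| < δ implies |(-3u^2 - 8) + 56| < ε.
(-3u^2 - 8) + 56 = -3u^2 + 48 = (u − 4)(-3u - 12).
So |(-3u^2 - 8) + 56| = |u − 4|·|-3u - 12|.
Assume first that |u − 4| < 1, so |u| < 5. Then |-3u - 12| ≤ 3·5 + 12 = 27.
Hence |(-3u^2 - 8) + 56| ≤ 27|u − 4| < ε provided |u − 4| < ε/27.
Choosing δ = min(1, ε/27) ensures both conditions, hence |(-3u^2 - 8) + 56| < ε.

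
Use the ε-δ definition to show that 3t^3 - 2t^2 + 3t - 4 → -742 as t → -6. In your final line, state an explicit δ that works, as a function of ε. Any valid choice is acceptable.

Suppose ε > 0. We want δ > 0 such that 0 < |t + 6| < δ implies |(3t^3 - 2t^2 + 3t - 4) + 742| < ε.
(3t^3 - 2t^2 + 3t - 4) + 742 = 3t^3 - 2t^2 + 3t + 738 = (t + 6)(3t^2 - 20t + 123).
So |(3t^3 - 2t^2 + 3t - 4) + 742| = |t + 6|·|3t^2 - 20t + 123|.
Assume first that |t + 6| < 1, so |t| < 7. Then |3t^2 - 20t + 123| ≤ 3·7^2 + 20·7 + 123 = 410.
Hence |(3t^3 - 2t^2 + 3t - 4) + 742| ≤ 410|t + 6| < ε provided |t + 6| < ε/410.
Take δ = min(1, ε/410). Then 0 < |t + 6| < δ gives both |t + 6| < 1 and |t + 6| < ε/410, so |(3t^3 - 2t^2 + 3t - 4) + 742| < ε.

δ = min(1, ε/410)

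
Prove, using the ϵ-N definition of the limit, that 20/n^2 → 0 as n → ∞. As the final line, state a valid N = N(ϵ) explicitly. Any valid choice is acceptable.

N = (20/ϵ)^{1/2}

Fix ϵ > 0. For n ≥ 1, |20/n^2 − 0| = 20/n^2.
20/n^2 < ϵ ⇔ n^2 > 20/ϵ ⇔ n > (20/ϵ)^{1/2}.
Take N = (20/ϵ)^{1/2}. Then n > N implies 20/n^2 < ϵ.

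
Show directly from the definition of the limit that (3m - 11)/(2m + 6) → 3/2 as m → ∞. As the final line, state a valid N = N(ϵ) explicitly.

Suppose ϵ > 0. For m ≥ 1, |(3m - 11)/(2m + 6) − (3/2)| = |-40|/(2(2m + 6)) = 40/(2(2m + 6)).
Since 2m + 6 ≥ 2m for m ≥ 1, this is ≤ 40/(2·2m) = 10/m.
So |(3m - 11)/(2m + 6) − (3/2)| < ϵ whenever m > 10/ϵ.
Take N = 10/ϵ. If m > N then |(3m - 11)/(2m + 6) − (3/2)| ≤ 10/m < ϵ.

N = 10/ϵ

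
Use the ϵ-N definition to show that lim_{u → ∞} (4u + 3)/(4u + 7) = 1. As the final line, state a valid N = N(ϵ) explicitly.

N = 1/ϵ

Let ϵ > 0 be given. We seek N > 0 such that u > N implies |(4u + 3)/(4u + 7) − 1| < ϵ.
(4u + 3)/(4u + 7) − 1 = (4(4u + 3) − 4(4u + 7)) / (4(4u + 7)) = -16/(4(4u + 7)).
For u > 0 we have 4u + 7 > 4u, so |(4u + 3)/(4u + 7) − 1| = 16/(4(4u + 7)) < 16/(4·4u) = 1/u.
Thus |(4u + 3)/(4u + 7) − 1| < ϵ whenever u > 1/ϵ.
Take N = 1/ϵ. If u > N then |(4u + 3)/(4u + 7) − 1| < 1/u < ϵ.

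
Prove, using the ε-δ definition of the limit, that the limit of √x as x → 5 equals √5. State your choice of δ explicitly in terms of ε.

Let ε > 0 be given. We want δ > 0 such that 0 < |x − 5| < δ implies |√x − √5| < ε.
Multiplying by the conjugate, |√x − √5| = |x − 5|/(√x + √5).
Restrict δ ≤ 5 so that |x − 5| < 5 forces x > 0, and then √x + √5 > √5.
Hence |√x − √5| < |x − 5|/√5, which is < ε once |x − 5| < √5·ε.
Take δ = min(5, √5·ε). If 0 < |x − 5| < δ then x > 0 and |√x − √5| < |x − 5|/√5 < ε.

δ = min(5, √5·ε)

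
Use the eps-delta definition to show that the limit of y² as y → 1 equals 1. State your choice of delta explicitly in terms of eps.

delta = min(1, eps/3)

Let eps > 0 be given. We seek delta > 0 with 0 < |y − 1| < delta ⇒ |y² − 1| < eps.
Factor: y² − 1 = (y − 1)(y + 1), so |y² − 1| = |y − 1|·|y + 1|.
Impose delta ≤ 1 so that |y| < 2; then |y + 1| ≤ 3.
Hence |y² − 1| ≤ 3|y − 1|, which is < eps once |y − 1| < eps/3.
Take delta = min(1, eps/3). If 0 < |y − 1| < delta then both bounds hold and |y² − 1| ≤ 3|y − 1| < 3·(eps/3) = eps.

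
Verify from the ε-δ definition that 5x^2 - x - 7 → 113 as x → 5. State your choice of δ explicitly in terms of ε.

δ = min(1, ε/54)

Let ε > 0 be given. We want δ > 0 such that 0 < |x − 5| < δ implies |(5x^2 - x - 7) − 113| < ε.
(5x^2 - x - 7) − 113 = 5x^2 - x - 120 = (x − 5)(5x + 24).
So |(5x^2 - x - 7) − 113| = |x − 5|·|5x + 24|.
Require δ ≤ 1. Then |x − 5| < 1 gives |x| < 6, and by the triangle inequality |5x + 24| ≤ 5·6 + 24 = 54.
Hence |(5x^2 - x - 7) − 113| ≤ 54|x − 5| < ε provided |x − 5| < ε/54.
Take δ = min(1, ε/54). Then 0 < |x − 5| < δ gives both |x − 5| < 1 and |x − 5| < ε/54, so |(5x^2 - x - 7) − 113| < ε.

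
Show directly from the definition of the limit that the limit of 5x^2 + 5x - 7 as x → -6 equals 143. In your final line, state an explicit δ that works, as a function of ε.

δ = min(1, ε/60)

Suppose ε > 0. We want δ > 0 such that 0 < |x + 6| < δ implies |(5x^2 + 5x - 7) − 143| < ε.
(5x^2 + 5x - 7) − 143 = 5x^2 + 5x - 150 = (x + 6)(5x - 25).
So |(5x^2 + 5x - 7) − 143| = |x + 6|·|5x - 25|.
Assume first that |x + 6| < 1, so |x| < 7. Then |5x - 25| ≤ 5·7 + 25 = 60.
Hence |(5x^2 + 5x - 7) − 143| ≤ 60|x + 6| < ε provided |x + 6| < ε/60.
Take δ = min(1, ε/60). Then 0 < |x + 6| < δ gives both |x + 6| < 1 and |x + 6| < ε/60, so |(5x^2 + 5x - 7) − 143| < ε.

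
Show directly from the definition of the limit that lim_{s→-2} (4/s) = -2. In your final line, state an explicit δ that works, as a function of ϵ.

Fix ϵ > 0. We seek δ > 0 such that 0 < |s + 2| < δ implies |4/s + 2| < ϵ.
|4/s + 2| = 4·|-2 − s|/(2·|s|) = 4|s + 2|/(2|s|).
Restrict δ ≤ 1. Then |s + 2| < 1 gives |s| > 1, so 2|s| > 2.
Then |4/s + 2| < 4|s + 2|/2, which is < ϵ when |s + 2| < (1/2)ϵ.
Take δ = min(1, (1/2)ϵ). Then 0 < |s + 2| < δ gives both |s + 2| < 1 and |s + 2| < (1/2)ϵ, so |4/s + 2| < ϵ.

δ = min(1, (1/2)ϵ)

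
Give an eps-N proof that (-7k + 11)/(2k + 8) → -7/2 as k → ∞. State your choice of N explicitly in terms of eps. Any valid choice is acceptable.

Fix eps > 0. For k ≥ 1, |(-7k + 11)/(2k + 8) + 7/2| = |78|/(2(2k + 8)) = 78/(2(2k + 8)).
Since 2k + 8 ≥ 2k for k ≥ 1, this is ≤ 78/(2·2k) = (39/2)/k.
So |(-7k + 11)/(2k + 8) + 7/2| < eps whenever k > (39/2)/eps.
Take N = (39/2)/eps. If k > N then |(-7k + 11)/(2k + 8) + 7/2| ≤ (39/2)/k < eps.

N = (39/2)/eps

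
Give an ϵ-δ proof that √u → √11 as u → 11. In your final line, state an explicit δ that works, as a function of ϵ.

Suppose ϵ > 0. We want δ > 0 such that 0 < |u − 11| < δ implies |√u − √11| < ϵ.
Multiplying by the conjugate, |√u − √11| = |u − 11|/(√u + √11).
Restrict δ ≤ 11 so that |u − 11| < 11 forces u > 0, and then √u + √11 > √11.
Hence |√u − √11| < |u − 11|/√11, which is < ϵ once |u − 11| < √11·ϵ.
Take δ = min(11, √11·ϵ). If 0 < |u − 11| < δ then u > 0 and |√u − √11| < |u − 11|/√11 < ϵ.

δ = min(11, √11·ϵ)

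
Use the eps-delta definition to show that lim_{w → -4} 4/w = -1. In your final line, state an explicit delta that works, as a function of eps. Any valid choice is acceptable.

Let eps > 0. We seek delta > 0 such that 0 < |w + 4| < delta implies |4/w + 1| < eps.
|4/w + 1| = 4·|-4 − w|/(4·|w|) = 4|w + 4|/(4|w|).
Restrict delta ≤ 2. Then |w + 4| < 2 gives |w| > 2, so 4|w| > 8.
Then |4/w + 1| < 4|w + 4|/8, which is < eps when |w + 4| < 2eps.
Take delta = min(2, 2eps). Then 0 < |w + 4| < delta gives both |w + 4| < 2 and |w + 4| < 2eps, so |4/w + 1| < eps.

delta = min(2, 2eps)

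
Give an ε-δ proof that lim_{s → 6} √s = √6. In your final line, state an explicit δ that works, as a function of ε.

δ = min(6, √6·ε)

Let ε > 0 be given. We want δ > 0 such that 0 < |s − 6| < δ implies |√s − √6| < ε.
Rationalise: √s − √6 = (s − 6)/(√s + √6), so |√s − √6| = |s − 6|/(√s + √6).
Restrict δ ≤ 6 so that |s − 6| < 6 forces s > 0, and then √s + √6 > √6.
Hence |√s − √6| < |s − 6|/√6, which is < ε once |s − 6| < √6·ε.
Take δ = min(6, √6·ε). If 0 < |s − 6| < δ then s > 0 and |√s − √6| < |s − 6|/√6 < ε.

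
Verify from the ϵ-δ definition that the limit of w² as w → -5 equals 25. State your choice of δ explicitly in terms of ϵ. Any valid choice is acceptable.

Fix ϵ > 0. We seek δ > 0 with 0 < |w + 5| < δ ⇒ |w² − 25| < ϵ.
Factor: w² − 25 = (w + 5)(w - 5), so |w² − 25| = |w + 5|·|w - 5|.
Restrict δ ≤ 1. Then |w + 5| < 1 gives |w| < 6, so by the triangle inequality |w - 5| ≤ 6 + 5 = 11.
Hence |w² − 25| ≤ 11|w + 5|, which is < ϵ once |w + 5| < ϵ/11.
Take δ = min(1, ϵ/11). If 0 < |w + 5| < δ then both bounds hold and |w² − 25| ≤ 11|w + 5| < 11·(ϵ/11) = ϵ.

δ = min(1, ϵ/11)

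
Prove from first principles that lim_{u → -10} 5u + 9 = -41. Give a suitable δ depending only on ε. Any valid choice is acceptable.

Let ε > 0 be given. We need δ > 0 so that 0 < |u + 10| < δ implies |(5u + 9) + 41| < ε.
Since (5u + 9) + 41 = 5(u + 10), we have |(5u + 9) + 41| = 5|u + 10|.
So 5|u + 10| < ε exactly when |u + 10| < ε/5.
Choosing δ = ε/5 gives |(5u + 9) + 41| = 5|u + 10| < ε whenever |u + 10| < δ.

δ = ε/5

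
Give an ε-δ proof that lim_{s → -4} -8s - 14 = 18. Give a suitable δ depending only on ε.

δ = ε/8

Fix ε > 0. We need δ > 0 so that 0 < |s + 4| < δ implies |(-8s - 14) − 18| < ε.
|(-8s - 14) − 18| = |-8s - 32| = 8|s + 4|.
So 8|s + 4| < ε exactly when |s + 4| < ε/8.
Choosing δ = ε/8 gives |(-8s - 14) − 18| = 8|s + 4| < ε whenever |s + 4| < δ.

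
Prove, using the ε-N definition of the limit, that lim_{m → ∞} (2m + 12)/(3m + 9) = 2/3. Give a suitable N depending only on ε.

N = 2/ε

Suppose ε > 0. For m ≥ 1, |(2m + 12)/(3m + 9) − (2/3)| = |18|/(3(3m + 9)) = 18/(3(3m + 9)).
Since 3m + 9 ≥ 3m for m ≥ 1, this is ≤ 18/(3·3m) = 2/m.
So |(2m + 12)/(3m + 9) − (2/3)| < ε whenever m > 2/ε.
Take N = 2/ε. If m > N then |(2m + 12)/(3m + 9) − (2/3)| ≤ 2/m < ε.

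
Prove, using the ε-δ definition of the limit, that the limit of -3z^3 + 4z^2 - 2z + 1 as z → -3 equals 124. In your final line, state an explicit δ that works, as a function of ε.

Suppose ε > 0. We want δ > 0 such that 0 < |z + 3| < δ implies |(-3z^3 + 4z^2 - 2z + 1) − 124| < ε.
(-3z^3 + 4z^2 - 2z + 1) − 124 = -3z^3 + 4z^2 - 2z - 123 = (z + 3)(-3z^2 + 13z - 41).
So |(-3z^3 + 4z^2 - 2z + 1) − 124| = |z + 3|·|-3z^2 + 13z - 41|.
Assume first that |z + 3| < 1, so |z| < 4. Then |-3z^2 + 13z - 41| ≤ 3·4^2 + 13·4 + 41 = 141.
Hence |(-3z^3 + 4z^2 - 2z + 1) − 124| ≤ 141|z + 3| < ε provided |z + 3| < ε/141.
Take δ = min(1, ε/141). Then 0 < |z + 3| < δ gives both |z + 3| < 1 and |z + 3| < ε/141, so |(-3z^3 + 4z^2 - 2z + 1) − 124| < ε.

δ = min(1, ε/141)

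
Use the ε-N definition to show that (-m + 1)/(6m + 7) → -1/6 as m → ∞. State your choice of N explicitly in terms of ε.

N = (13/36)/ε

Suppose ε > 0. For m ≥ 1, |(-m + 1)/(6m + 7) + 1/6| = |13|/(6(6m + 7)) = 13/(6(6m + 7)).
Since 6m + 7 ≥ 6m for m ≥ 1, this is ≤ 13/(6·6m) = (13/36)/m.
So |(-m + 1)/(6m + 7) + 1/6| < ε whenever m > (13/36)/ε.
Take N = (13/36)/ε. If m > N then |(-m + 1)/(6m + 7) + 1/6| ≤ (13/36)/m < ε.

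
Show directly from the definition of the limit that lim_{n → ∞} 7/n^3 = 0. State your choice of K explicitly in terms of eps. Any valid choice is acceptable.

K = (7/eps)^{1/3}

Let eps > 0. For n ≥ 1, |7/n^3 − 0| = 7/n^3.
7/n^3 < eps ⇔ n^3 > 7/eps ⇔ n > (7/eps)^{1/3}.
Take K = (7/eps)^{1/3}. Then n > K implies 7/n^3 < eps.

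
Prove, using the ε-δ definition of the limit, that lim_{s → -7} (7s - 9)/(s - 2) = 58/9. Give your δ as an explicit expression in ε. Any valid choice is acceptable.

Let ε > 0 be given. We want δ > 0 with 0 < |s + 7| < δ ⇒ |(7s - 9)/(s - 2) − (58/9)| < ε.
Combining over a common denominator, (7s - 9)/(s - 2) − (58/9) = [(7s - 9)·(-9) − (-58)·(s - 2)] / [(-9)·(s - 2)] = -5(s + 7) / ((-9)(s - 2)).
So |(7s - 9)/(s - 2) − (58/9)| = 5|s + 7| / (9·|s − 2|).
Require δ ≤ 9/2, so |s − 2| ≥ |-9| − |s + 7| > 9 − 9/2 = 9/2.
Hence |(7s - 9)/(s - 2) − (58/9)| < 5|s + 7|/(9·(9/2)) = (10/81)|s + 7|, which is < ε once |s + 7| < (81/10)ε.
Take δ = min(9/2, (81/10)ε). Then 0 < |s + 7| < δ forces both bounds, so |(7s - 9)/(s - 2) − (58/9)| < ε.

δ = min(9/2, (81/10)ε)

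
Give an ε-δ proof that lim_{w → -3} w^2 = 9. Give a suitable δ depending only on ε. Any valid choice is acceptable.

Fix ε > 0. We seek δ > 0 with 0 < |w + 3| < δ ⇒ |w^2 − 9| < ε.
Factor: w^2 − 9 = (w + 3)(w - 3), so |w^2 − 9| = |w + 3|·|w - 3|.
Restrict δ ≤ 1. Then |w + 3| < 1 gives |w| < 4, so by the triangle inequality |w - 3| ≤ 4 + 3 = 7.
Hence |w^2 − 9| ≤ 7|w + 3|, which is < ε once |w + 3| < ε/7.
Take δ = min(1, ε/7). If 0 < |w + 3| < δ then both bounds hold and |w^2 − 9| ≤ 7|w + 3| < 7·(ε/7) = ε.

δ = min(1, ε/7)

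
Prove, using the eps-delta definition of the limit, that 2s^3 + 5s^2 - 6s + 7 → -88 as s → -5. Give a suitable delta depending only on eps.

delta = min(1, eps/121)

Let eps > 0. We want delta > 0 such that 0 < |s + 5| < delta implies |(2s^3 + 5s^2 - 6s + 7) + 88| < eps.
(2s^3 + 5s^2 - 6s + 7) + 88 = 2s^3 + 5s^2 - 6s + 95 = (s + 5)(2s^2 - 5s + 19).
So |(2s^3 + 5s^2 - 6s + 7) + 88| = |s + 5|·|2s^2 - 5s + 19|.
Require delta ≤ 1. Then |s + 5| < 1 gives |s| < 6, and by the triangle inequality |2s^2 - 5s + 19| ≤ 2·6^2 + 5·6 + 19 = 121.
Hence |(2s^3 + 5s^2 - 6s + 7) + 88| ≤ 121|s + 5| < eps provided |s + 5| < eps/121.
Take delta = min(1, eps/121). Then 0 < |s + 5| < delta gives both |s + 5| < 1 and |s + 5| < eps/121, so |(2s^3 + 5s^2 - 6s + 7) + 88| < eps.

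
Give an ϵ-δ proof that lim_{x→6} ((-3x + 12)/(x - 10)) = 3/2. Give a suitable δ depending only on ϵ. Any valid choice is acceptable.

Fix ϵ > 0. We want δ > 0 with 0 < |x − 6| < δ ⇒ |(-3x + 12)/(x - 10) − (3/2)| < ϵ.
Combining over a common denominator, (-3x + 12)/(x - 10) − (3/2) = [(-3x + 12)·(-4) − (-6)·(x - 10)] / [(-4)·(x - 10)] = 18(x − 6) / ((-4)(x - 10)).
So |(-3x + 12)/(x - 10) − (3/2)| = 18|x − 6| / (4·|x − 10|).
Require δ ≤ 2, so |x − 10| ≥ |-4| − |x − 6| > 4 − 2 = 2.
Hence |(-3x + 12)/(x - 10) − (3/2)| < 18|x − 6|/(4·2) = (9/4)|x − 6|, which is < ϵ once |x − 6| < (4/9)ϵ.
Take δ = min(2, (4/9)ϵ). Then 0 < |x − 6| < δ forces both bounds, so |(-3x + 12)/(x - 10) − (3/2)| < ϵ.

δ = min(2, (4/9)ϵ)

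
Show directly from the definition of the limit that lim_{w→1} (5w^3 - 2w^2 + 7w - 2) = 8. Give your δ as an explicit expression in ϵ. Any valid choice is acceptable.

Let ϵ > 0. We want δ > 0 such that 0 < |w − 1| < δ implies |(5w^3 - 2w^2 + 7w - 2) − 8| < ϵ.
(5w^3 - 2w^2 + 7w - 2) − 8 = 5w^3 - 2w^2 + 7w - 10 = (w − 1)(5w^2 + 3w + 10).
So |(5w^3 - 2w^2 + 7w - 2) − 8| = |w − 1|·|5w^2 + 3w + 10|.
Require δ ≤ 1. Then |w − 1| < 1 gives |w| < 2, and by the triangle inequality |5w^2 + 3w + 10| ≤ 5·2^2 + 3·2 + 10 = 36.
Hence |(5w^3 - 2w^2 + 7w - 2) − 8| ≤ 36|w − 1| < ϵ provided |w − 1| < ϵ/36.
Take δ = min(1, ϵ/36). Then 0 < |w − 1| < δ gives both |w − 1| < 1 and |w − 1| < ϵ/36, so |(5w^3 - 2w^2 + 7w - 2) − 8| < ϵ.

δ = min(1, ϵ/36)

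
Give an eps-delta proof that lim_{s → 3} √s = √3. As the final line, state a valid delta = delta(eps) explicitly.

Fix eps > 0. We want delta > 0 such that 0 < |s − 3| < delta implies |√s − √3| < eps.
Rationalise: √s − √3 = (s − 3)/(√s + √3), so |√s − √3| = |s − 3|/(√s + √3).
Restrict delta ≤ 3 so that |s − 3| < 3 forces s > 0, and then √s + √3 > √3.
Hence |√s − √3| < |s − 3|/√3, which is < eps once |s − 3| < √3·eps.
Take delta = min(3, √3·eps). If 0 < |s − 3| < delta then s > 0 and |√s − √3| < |s − 3|/√3 < eps.

delta = min(3, √3·eps)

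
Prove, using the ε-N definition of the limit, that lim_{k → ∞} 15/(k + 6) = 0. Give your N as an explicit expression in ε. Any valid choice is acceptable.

Let ε > 0 be given. For k ≥ 1, |15/(k + 6) − 0| = 15/(k + 6) ≤ 15/k.
We need 15/k < ε, i.e. k > 15/ε.
Take N = 15/ε. If k > N then |15/(k + 6)| ≤ 15/k < ε.

N = 15/ε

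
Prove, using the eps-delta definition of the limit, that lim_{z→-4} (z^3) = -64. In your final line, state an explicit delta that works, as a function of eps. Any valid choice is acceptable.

Let eps > 0 be given. We seek delta > 0 with 0 < |z + 4| < delta ⇒ |z^3 + 64| < eps.
Factor: z^3 + 64 = (z + 4)(z^2 - 4z + 16), so |z^3 + 64| = |z + 4|·|z^2 - 4z + 16|.
Restrict delta ≤ 1. Then |z + 4| < 1 gives |z| < 5, so by the triangle inequality |z^2 - 4z + 16| ≤ 5^2 + 4·5 + 16 = 61.
Hence |z^3 + 64| ≤ 61|z + 4|, which is < eps once |z + 4| < eps/61.
Take delta = min(1, eps/61). If 0 < |z + 4| < delta then both bounds hold and |z^3 + 64| ≤ 61|z + 4| < 61·(eps/61) = eps.

delta = min(1, eps/61)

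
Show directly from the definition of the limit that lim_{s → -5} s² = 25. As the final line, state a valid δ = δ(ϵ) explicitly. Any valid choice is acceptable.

δ = min(1, ϵ/11)

Let ϵ > 0 be given. We seek δ > 0 with 0 < |s + 5| < δ ⇒ |s² − 25| < ϵ.
Factor: s² − 25 = (s + 5)(s - 5), so |s² − 25| = |s + 5|·|s - 5|.
Restrict δ ≤ 1. Then |s + 5| < 1 gives |s| < 6, so by the triangle inequality |s - 5| ≤ 6 + 5 = 11.
Hence |s² − 25| ≤ 11|s + 5|, which is < ϵ once |s + 5| < ϵ/11.
Take δ = min(1, ϵ/11). If 0 < |s + 5| < δ then both bounds hold and |s² − 25| ≤ 11|s + 5| < 11·(ϵ/11) = ϵ.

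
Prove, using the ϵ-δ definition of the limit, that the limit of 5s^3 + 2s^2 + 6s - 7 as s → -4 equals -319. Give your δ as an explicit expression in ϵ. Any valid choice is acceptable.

Suppose ϵ > 0. We want δ > 0 such that 0 < |s + 4| < δ implies |(5s^3 + 2s^2 + 6s - 7) + 319| < ϵ.
(5s^3 + 2s^2 + 6s - 7) + 319 = 5s^3 + 2s^2 + 6s + 312 = (s + 4)(5s^2 - 18s + 78).
So |(5s^3 + 2s^2 + 6s - 7) + 319| = |s + 4|·|5s^2 - 18s + 78|.
Assume first that |s + 4| < 1, so |s| < 5. Then |5s^2 - 18s + 78| ≤ 5·5^2 + 18·5 + 78 = 293.
Hence |(5s^3 + 2s^2 + 6s - 7) + 319| ≤ 293|s + 4| < ϵ provided |s + 4| < ϵ/293.
Choosing δ = min(1, ϵ/293) ensures both conditions, hence |(5s^3 + 2s^2 + 6s - 7) + 319| < ϵ.

δ = min(1, ϵ/293)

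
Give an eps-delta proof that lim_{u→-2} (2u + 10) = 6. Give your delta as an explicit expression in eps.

Fix eps > 0. We need delta > 0 so that 0 < |u + 2| < delta implies |(2u + 10) − 6| < eps.
|(2u + 10) − 6| = |2u + 4| = 2|u + 2|.
So 2|u + 2| < eps exactly when |u + 2| < eps/2.
Take delta = eps/2. If 0 < |u + 2| < delta then |(2u + 10) − 6| = 2|u + 2| < 2·(eps/2) = eps.

delta = eps/2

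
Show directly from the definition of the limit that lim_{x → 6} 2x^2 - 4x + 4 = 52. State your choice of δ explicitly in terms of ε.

Suppose ε > 0. We want δ > 0 such that 0 < |x − 6| < δ implies |(2x^2 - 4x + 4) − 52| < ε.
(2x^2 - 4x + 4) − 52 = 2x^2 - 4x - 48 = (x − 6)(2x + 8).
So |(2x^2 - 4x + 4) − 52| = |x − 6|·|2x + 8|.
Require δ ≤ 2. Then |x − 6| < 2 gives |x| < 8, and by the triangle inequality |2x + 8| ≤ 2·8 + 8 = 24.
Hence |(2x^2 - 4x + 4) − 52| ≤ 24|x − 6| < ε provided |x − 6| < ε/24.
Choosing δ = min(2, ε/24) ensures both conditions, hence |(2x^2 - 4x + 4) − 52| < ε.

δ = min(2, ε/24)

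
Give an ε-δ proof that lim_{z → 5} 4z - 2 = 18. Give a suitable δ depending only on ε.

Fix ε > 0. We need δ > 0 so that 0 < |z − 5| < δ implies |(4z - 2) − 18| < ε.
Since (4z - 2) − 18 = 4(z − 5), we have |(4z - 2) − 18| = 4|z − 5|.
Thus it suffices that |z − 5| < ε/4.
Take δ = ε/4. If 0 < |z − 5| < δ then |(4z - 2) − 18| = 4|z − 5| < 4·(ε/4) = ε.

δ = ε/4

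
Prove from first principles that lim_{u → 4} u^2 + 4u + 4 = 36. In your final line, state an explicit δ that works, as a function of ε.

δ = min(1, ε/13)

Fix ε > 0. We want δ > 0 such that 0 < |u − 4| < δ implies |(u^2 + 4u + 4) − 36| < ε.
(u^2 + 4u + 4) − 36 = u^2 + 4u - 32 = (u − 4)(u + 8).
So |(u^2 + 4u + 4) − 36| = |u − 4|·|u + 8|.
Require δ ≤ 1. Then |u − 4| < 1 gives |u| < 5, and by the triangle inequality |u + 8| ≤ 5 + 8 = 13.
Hence |(u^2 + 4u + 4) − 36| ≤ 13|u − 4| < ε provided |u − 4| < ε/13.
Take δ = min(1, ε/13). Then 0 < |u − 4| < δ gives both |u − 4| < 1 and |u − 4| < ε/13, so |(u^2 + 4u + 4) − 36| < ε.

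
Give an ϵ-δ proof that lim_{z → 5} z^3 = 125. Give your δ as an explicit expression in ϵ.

δ = min(1, ϵ/91)

Let ϵ > 0 be given. We seek δ > 0 with 0 < |z − 5| < δ ⇒ |z^3 − 125| < ϵ.
Factor: z^3 − 125 = (z − 5)(z^2 + 5z + 25), so |z^3 − 125| = |z − 5|·|z^2 + 5z + 25|.
Impose δ ≤ 1 so that |z| < 6; then |z^2 + 5z + 25| ≤ 91.
Hence |z^3 − 125| ≤ 91|z − 5|, which is < ϵ once |z − 5| < ϵ/91.
Take δ = min(1, ϵ/91). If 0 < |z − 5| < δ then both bounds hold and |z^3 − 125| ≤ 91|z − 5| < 91·(ϵ/91) = ϵ.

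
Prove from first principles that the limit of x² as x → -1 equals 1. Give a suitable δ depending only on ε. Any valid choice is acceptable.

Suppose ε > 0. We seek δ > 0 with 0 < |x + 1| < δ ⇒ |x² − 1| < ε.
Factor: x² − 1 = (x + 1)(x - 1), so |x² − 1| = |x + 1|·|x - 1|.
Impose δ ≤ 1 so that |x| < 2; then |x - 1| ≤ 3.
Hence |x² − 1| ≤ 3|x + 1|, which is < ε once |x + 1| < ε/3.
Take δ = min(1, ε/3). If 0 < |x + 1| < δ then both bounds hold and |x² − 1| ≤ 3|x + 1| < 3·(ε/3) = ε.

δ = min(1, ε/3)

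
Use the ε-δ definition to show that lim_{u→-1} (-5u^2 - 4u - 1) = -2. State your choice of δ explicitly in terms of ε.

Suppose ε > 0. We want δ > 0 such that 0 < |u + 1| < δ implies |(-5u^2 - 4u - 1) + 2| < ε.
(-5u^2 - 4u - 1) + 2 = -5u^2 - 4u + 1 = (u + 1)(-5u + 1).
So |(-5u^2 - 4u - 1) + 2| = |u + 1|·|-5u + 1|.
Assume first that |u + 1| < 1, so |u| < 2. Then |-5u + 1| ≤ 5·2 + 1 = 11.
Hence |(-5u^2 - 4u - 1) + 2| ≤ 11|u + 1| < ε provided |u + 1| < ε/11.
Take δ = min(1, ε/11). Then 0 < |u + 1| < δ gives both |u + 1| < 1 and |u + 1| < ε/11, so |(-5u^2 - 4u - 1) + 2| < ε.

δ = min(1, ε/11)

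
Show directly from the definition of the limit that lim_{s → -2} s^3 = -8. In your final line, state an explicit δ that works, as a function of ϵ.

Suppose ϵ > 0. We seek δ > 0 with 0 < |s + 2| < δ ⇒ |s^3 + 8| < ϵ.
Factor: s^3 + 8 = (s + 2)(s^2 - 2s + 4), so |s^3 + 8| = |s + 2|·|s^2 - 2s + 4|.
Restrict δ ≤ 2. Then |s + 2| < 2 gives |s| < 4, so by the triangle inequality |s^2 - 2s + 4| ≤ 4^2 + 2·4 + 4 = 28.
Hence |s^3 + 8| ≤ 28|s + 2|, which is < ϵ once |s + 2| < ϵ/28.
Take δ = min(2, ϵ/28). If 0 < |s + 2| < δ then both bounds hold and |s^3 + 8| ≤ 28|s + 2| < 28·(ϵ/28) = ϵ.

δ = min(2, ϵ/28)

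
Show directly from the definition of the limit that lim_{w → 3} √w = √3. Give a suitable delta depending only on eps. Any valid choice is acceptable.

delta = min(3, √3·eps)

Fix eps > 0. We want delta > 0 such that 0 < |w − 3| < delta implies |√w − √3| < eps.
Rationalise: √w − √3 = (w − 3)/(√w + √3), so |√w − √3| = |w − 3|/(√w + √3).
Restrict delta ≤ 3 so that |w − 3| < 3 forces w > 0, and then √w + √3 > √3.
Hence |√w − √3| < |w − 3|/√3, which is < eps once |w − 3| < √3·eps.
Take delta = min(3, √3·eps). If 0 < |w − 3| < delta then w > 0 and |√w − √3| < |w − 3|/√3 < eps.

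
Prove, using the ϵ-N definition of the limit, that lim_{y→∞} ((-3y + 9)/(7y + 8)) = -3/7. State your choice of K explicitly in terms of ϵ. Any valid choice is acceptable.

Let ϵ > 0. We seek K > 0 such that y > K implies |(-3y + 9)/(7y + 8) + 3/7| < ϵ.
(-3y + 9)/(7y + 8) + 3/7 = (7(-3y + 9) − (-3)(7y + 8)) / (7(7y + 8)) = 87/(7(7y + 8)).
For y > 0 we have 7y + 8 > 7y, so |(-3y + 9)/(7y + 8) + 3/7| = 87/(7(7y + 8)) < 87/(7·7y) = (87/49)/y.
Thus |(-3y + 9)/(7y + 8) + 3/7| < ϵ whenever y > (87/49)/ϵ.
Take K = (87/49)/ϵ. If y > K then |(-3y + 9)/(7y + 8) + 3/7| < (87/49)/y < ϵ.

K = (87/49)/ϵ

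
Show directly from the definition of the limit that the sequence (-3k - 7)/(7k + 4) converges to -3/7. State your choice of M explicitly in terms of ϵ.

M = (37/49)/ϵ

Let ϵ > 0 be given. For k ≥ 1, |(-3k - 7)/(7k + 4) + 3/7| = |-37|/(7(7k + 4)) = 37/(7(7k + 4)).
Since 7k + 4 ≥ 7k for k ≥ 1, this is ≤ 37/(7·7k) = (37/49)/k.
So |(-3k - 7)/(7k + 4) + 3/7| < ϵ whenever k > (37/49)/ϵ.
Take M = (37/49)/ϵ. If k > M then |(-3k - 7)/(7k + 4) + 3/7| ≤ (37/49)/k < ϵ.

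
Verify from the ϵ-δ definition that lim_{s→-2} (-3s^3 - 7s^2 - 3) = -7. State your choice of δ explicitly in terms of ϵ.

Let ϵ > 0 be given. We want δ > 0 such that 0 < |s + 2| < δ implies |(-3s^3 - 7s^2 - 3) + 7| < ϵ.
(-3s^3 - 7s^2 - 3) + 7 = -3s^3 - 7s^2 + 4 = (s + 2)(-3s^2 - s + 2).
So |(-3s^3 - 7s^2 - 3) + 7| = |s + 2|·|-3s^2 - s + 2|.
Assume first that |s + 2| < 1, so |s| < 3. Then |-3s^2 - s + 2| ≤ 3·3^2 + 3 + 2 = 32.
Hence |(-3s^3 - 7s^2 - 3) + 7| ≤ 32|s + 2| < ϵ provided |s + 2| < ϵ/32.
Take δ = min(1, ϵ/32). Then 0 < |s + 2| < δ gives both |s + 2| < 1 and |s + 2| < ϵ/32, so |(-3s^3 - 7s^2 - 3) + 7| < ϵ.

δ = min(1, ϵ/32)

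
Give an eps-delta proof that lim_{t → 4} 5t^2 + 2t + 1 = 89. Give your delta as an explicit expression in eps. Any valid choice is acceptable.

delta = min(1, eps/47)

Fix eps > 0. We want delta > 0 such that 0 < |t − 4| < delta implies |(5t^2 + 2t + 1) − 89| < eps.
(5t^2 + 2t + 1) − 89 = 5t^2 + 2t - 88 = (t − 4)(5t + 22).
So |(5t^2 + 2t + 1) − 89| = |t − 4|·|5t + 22|.
Assume first that |t − 4| < 1, so |t| < 5. Then |5t + 22| ≤ 5·5 + 22 = 47.
Hence |(5t^2 + 2t + 1) − 89| ≤ 47|t − 4| < eps provided |t − 4| < eps/47.
Take delta = min(1, eps/47). Then 0 < |t − 4| < delta gives both |t − 4| < 1 and |t − 4| < eps/47, so |(5t^2 + 2t + 1) − 89| < eps.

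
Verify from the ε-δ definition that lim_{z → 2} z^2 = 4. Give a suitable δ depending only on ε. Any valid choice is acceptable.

δ = min(1, ε/5)

Fix ε > 0. We seek δ > 0 with 0 < |z − 2| < δ ⇒ |z^2 − 4| < ε.
Factor: z^2 − 4 = (z − 2)(z + 2), so |z^2 − 4| = |z − 2|·|z + 2|.
Restrict δ ≤ 1. Then |z − 2| < 1 gives |z| < 3, so by the triangle inequality |z + 2| ≤ 3 + 2 = 5.
Hence |z^2 − 4| ≤ 5|z − 2|, which is < ε once |z − 2| < ε/5.
Take δ = min(1, ε/5). If 0 < |z − 2| < δ then both bounds hold and |z^2 − 4| ≤ 5|z − 2| < 5·(ε/5) = ε.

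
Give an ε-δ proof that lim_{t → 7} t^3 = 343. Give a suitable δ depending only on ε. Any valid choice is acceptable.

Let ε > 0 be given. We seek δ > 0 with 0 < |t − 7| < δ ⇒ |t^3 − 343| < ε.
Factor: t^3 − 343 = (t − 7)(t^2 + 7t + 49), so |t^3 − 343| = |t − 7|·|t^2 + 7t + 49|.
Restrict δ ≤ 2. Then |t − 7| < 2 gives |t| < 9, so by the triangle inequality |t^2 + 7t + 49| ≤ 9^2 + 7·9 + 49 = 193.
Hence |t^3 − 343| ≤ 193|t − 7|, which is < ε once |t − 7| < ε/193.
Take δ = min(2, ε/193). If 0 < |t − 7| < δ then both bounds hold and |t^3 − 343| ≤ 193|t − 7| < 193·(ε/193) = ε.

δ = min(2, ε/193)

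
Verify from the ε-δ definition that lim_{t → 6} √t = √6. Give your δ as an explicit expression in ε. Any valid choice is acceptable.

δ = min(6, √6·ε)

Fix ε > 0. We want δ > 0 such that 0 < |t − 6| < δ implies |√t − √6| < ε.
Rationalise: √t − √6 = (t − 6)/(√t + √6), so |√t − √6| = |t − 6|/(√t + √6).
Restrict δ ≤ 6 so that |t − 6| < 6 forces t > 0, and then √t + √6 > √6.
Hence |√t − √6| < |t − 6|/√6, which is < ε once |t − 6| < √6·ε.
Take δ = min(6, √6·ε). If 0 < |t − 6| < δ then t > 0 and |√t − √6| < |t − 6|/√6 < ε.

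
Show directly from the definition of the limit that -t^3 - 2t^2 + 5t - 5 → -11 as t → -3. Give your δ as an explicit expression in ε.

Suppose ε > 0. We want δ > 0 such that 0 < |t + 3| < δ implies |(-t^3 - 2t^2 + 5t - 5) + 11| < ε.
(-t^3 - 2t^2 + 5t - 5) + 11 = -t^3 - 2t^2 + 5t + 6 = (t + 3)(-t^2 + t + 2).
So |(-t^3 - 2t^2 + 5t - 5) + 11| = |t + 3|·|-t^2 + t + 2|.
Assume first that |t + 3| < 1, so |t| < 4. Then |-t^2 + t + 2| ≤ 4^2 + 4 + 2 = 22.
Hence |(-t^3 - 2t^2 + 5t - 5) + 11| ≤ 22|t + 3| < ε provided |t + 3| < ε/22.
Choosing δ = min(1, ε/22) ensures both conditions, hence |(-t^3 - 2t^2 + 5t - 5) + 11| < ε.

δ = min(1, ε/22)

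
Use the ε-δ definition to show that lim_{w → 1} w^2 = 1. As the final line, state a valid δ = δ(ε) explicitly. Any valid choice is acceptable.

Let ε > 0. We seek δ > 0 with 0 < |w − 1| < δ ⇒ |w^2 − 1| < ε.
Factor: w^2 − 1 = (w − 1)(w + 1), so |w^2 − 1| = |w − 1|·|w + 1|.
Impose δ ≤ 1 so that |w| < 2; then |w + 1| ≤ 3.
Hence |w^2 − 1| ≤ 3|w − 1|, which is < ε once |w − 1| < ε/3.
Take δ = min(1, ε/3). If 0 < |w − 1| < δ then both bounds hold and |w^2 − 1| ≤ 3|w − 1| < 3·(ε/3) = ε.

δ = min(1, ε/3)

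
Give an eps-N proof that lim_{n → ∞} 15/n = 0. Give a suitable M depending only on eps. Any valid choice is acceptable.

Fix eps > 0. For n ≥ 1, |15/n − 0| = 15/(n) ≤ 15/n.
We need 15/n < eps, i.e. n > 15/eps.
Take M = 15/eps. If n > M then |15/n| ≤ 15/n < eps.

M = 15/eps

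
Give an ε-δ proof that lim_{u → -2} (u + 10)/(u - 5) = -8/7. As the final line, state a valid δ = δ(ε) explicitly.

δ = min(7/2, (49/30)ε)

Suppose ε > 0. We want δ > 0 with 0 < |u + 2| < δ ⇒ |(u + 10)/(u - 5) + 8/7| < ε.
Combining over a common denominator, (u + 10)/(u - 5) + 8/7 = [(u + 10)·(-7) − 8·(u - 5)] / [(-7)·(u - 5)] = -15(u + 2) / ((-7)(u - 5)).
So |(u + 10)/(u - 5) + 8/7| = 15|u + 2| / (7·|u − 5|).
Restrict δ ≤ 7/2. Then |u + 2| < 7/2 gives |u − 5| = |(u + 2) + (-7)| ≥ 7 − 7/2 = 7/2.
Hence |(u + 10)/(u - 5) + 8/7| < 15|u + 2|/(7·(7/2)) = (30/49)|u + 2|, which is < ε once |u + 2| < (49/30)ε.
Take δ = min(7/2, (49/30)ε). Then 0 < |u + 2| < δ forces both bounds, so |(u + 10)/(u - 5) + 8/7| < ε.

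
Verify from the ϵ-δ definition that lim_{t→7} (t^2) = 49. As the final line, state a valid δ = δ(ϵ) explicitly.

Let ϵ > 0. We seek δ > 0 with 0 < |t − 7| < δ ⇒ |t^2 − 49| < ϵ.
Factor: t^2 − 49 = (t − 7)(t + 7), so |t^2 − 49| = |t − 7|·|t + 7|.
Restrict δ ≤ 1. Then |t − 7| < 1 gives |t| < 8, so by the triangle inequality |t + 7| ≤ 8 + 7 = 15.
Hence |t^2 − 49| ≤ 15|t − 7|, which is < ϵ once |t − 7| < ϵ/15.
Take δ = min(1, ϵ/15). If 0 < |t − 7| < δ then both bounds hold and |t^2 − 49| ≤ 15|t − 7| < 15·(ϵ/15) = ϵ.

δ = min(1, ϵ/15)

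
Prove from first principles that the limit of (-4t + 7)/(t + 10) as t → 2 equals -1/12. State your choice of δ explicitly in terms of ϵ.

δ = min(6, (72/47)ϵ)

Suppose ϵ > 0. We want δ > 0 with 0 < |t − 2| < δ ⇒ |(-4t + 7)/(t + 10) + 1/12| < ϵ.
Combining over a common denominator, (-4t + 7)/(t + 10) + 1/12 = [(-4t + 7)·12 − (-1)·(t + 10)] / [12·(t + 10)] = -47(t − 2) / (12(t + 10)).
So |(-4t + 7)/(t + 10) + 1/12| = 47|t − 2| / (12·|t + 10|).
Restrict δ ≤ 6. Then |t − 2| < 6 gives |t + 10| = |(t − 2) + 12| ≥ 12 − 6 = 6.
Hence |(-4t + 7)/(t + 10) + 1/12| < 47|t − 2|/(12·6) = (47/72)|t − 2|, which is < ϵ once |t − 2| < (72/47)ϵ.
Take δ = min(6, (72/47)ϵ). Then 0 < |t − 2| < δ forces both bounds, so |(-4t + 7)/(t + 10) + 1/12| < ϵ.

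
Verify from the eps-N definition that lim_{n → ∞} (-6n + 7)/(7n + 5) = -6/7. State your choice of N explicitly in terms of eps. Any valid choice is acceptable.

Fix eps > 0. For n ≥ 1, |(-6n + 7)/(7n + 5) + 6/7| = |79|/(7(7n + 5)) = 79/(7(7n + 5)).
Since 7n + 5 ≥ 7n for n ≥ 1, this is ≤ 79/(7·7n) = (79/49)/n.
So |(-6n + 7)/(7n + 5) + 6/7| < eps whenever n > (79/49)/eps.
Take N = (79/49)/eps. If n > N then |(-6n + 7)/(7n + 5) + 6/7| ≤ (79/49)/n < eps.

N = (79/49)/eps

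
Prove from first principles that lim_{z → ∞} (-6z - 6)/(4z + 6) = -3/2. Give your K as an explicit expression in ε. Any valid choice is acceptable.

Fix ε > 0. We seek K > 0 such that z > K implies |(-6z - 6)/(4z + 6) + 3/2| < ε.
(-6z - 6)/(4z + 6) + 3/2 = (4(-6z - 6) − (-6)(4z + 6)) / (4(4z + 6)) = 12/(4(4z + 6)).
For z > 0 we have 4z + 6 > 4z, so |(-6z - 6)/(4z + 6) + 3/2| = 12/(4(4z + 6)) < 12/(4·4z) = (3/4)/z.
Thus |(-6z - 6)/(4z + 6) + 3/2| < ε whenever z > (3/4)/ε.
Take K = (3/4)/ε. If z > K then |(-6z - 6)/(4z + 6) + 3/2| < (3/4)/z < ε.

K = (3/4)/ε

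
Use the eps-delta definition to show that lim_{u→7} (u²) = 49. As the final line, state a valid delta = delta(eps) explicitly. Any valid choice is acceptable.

Suppose eps > 0. We seek delta > 0 with 0 < |u − 7| < delta ⇒ |u² − 49| < eps.
Factor: u² − 49 = (u − 7)(u + 7), so |u² − 49| = |u − 7|·|u + 7|.
Restrict delta ≤ 2. Then |u − 7| < 2 gives |u| < 9, so by the triangle inequality |u + 7| ≤ 9 + 7 = 16.
Hence |u² − 49| ≤ 16|u − 7|, which is < eps once |u − 7| < eps/16.
Take delta = min(2, eps/16). If 0 < |u − 7| < delta then both bounds hold and |u² − 49| ≤ 16|u − 7| < 16·(eps/16) = eps.

delta = min(2, eps/16)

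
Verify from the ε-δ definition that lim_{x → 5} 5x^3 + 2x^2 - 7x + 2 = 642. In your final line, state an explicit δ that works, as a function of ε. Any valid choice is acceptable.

Let ε > 0 be given. We want δ > 0 such that 0 < |x − 5| < δ implies |(5x^3 + 2x^2 - 7x + 2) − 642| < ε.
(5x^3 + 2x^2 - 7x + 2) − 642 = 5x^3 + 2x^2 - 7x - 640 = (x − 5)(5x^2 + 27x + 128).
So |(5x^3 + 2x^2 - 7x + 2) − 642| = |x − 5|·|5x^2 + 27x + 128|.
Require δ ≤ 1. Then |x − 5| < 1 gives |x| < 6, and by the triangle inequality |5x^2 + 27x + 128| ≤ 5·6^2 + 27·6 + 128 = 470.
Hence |(5x^3 + 2x^2 - 7x + 2) − 642| ≤ 470|x − 5| < ε provided |x − 5| < ε/470.
Choosing δ = min(1, ε/470) ensures both conditions, hence |(5x^3 + 2x^2 - 7x + 2) − 642| < ε.

δ = min(1, ε/470)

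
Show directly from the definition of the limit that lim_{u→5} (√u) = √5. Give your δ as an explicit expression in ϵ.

δ = min(5, √5·ϵ)

Suppose ϵ > 0. We want δ > 0 such that 0 < |u − 5| < δ implies |√u − √5| < ϵ.
Multiplying by the conjugate, |√u − √5| = |u − 5|/(√u + √5).
Restrict δ ≤ 5 so that |u − 5| < 5 forces u > 0, and then √u + √5 > √5.
Hence |√u − √5| < |u − 5|/√5, which is < ϵ once |u − 5| < √5·ϵ.
Take δ = min(5, √5·ϵ). If 0 < |u − 5| < δ then u > 0 and |√u − √5| < |u − 5|/√5 < ϵ.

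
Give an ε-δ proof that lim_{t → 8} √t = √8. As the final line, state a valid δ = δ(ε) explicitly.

Let ε > 0 be given. We want δ > 0 such that 0 < |t − 8| < δ implies |√t − √8| < ε.
Rationalise: √t − √8 = (t − 8)/(√t + √8), so |√t − √8| = |t − 8|/(√t + √8).
Restrict δ ≤ 8 so that |t − 8| < 8 forces t > 0, and then √t + √8 > √8.
Hence |√t − √8| < |t − 8|/√8, which is < ε once |t − 8| < √8·ε.
Take δ = min(8, √8·ε). If 0 < |t − 8| < δ then t > 0 and |√t − √8| < |t − 8|/√8 < ε.

δ = min(8, √8·ε)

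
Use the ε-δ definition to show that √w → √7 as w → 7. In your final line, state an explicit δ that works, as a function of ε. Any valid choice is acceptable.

Let ε > 0 be given. We want δ > 0 such that 0 < |w − 7| < δ implies |√w − √7| < ε.
Multiplying by the conjugate, |√w − √7| = |w − 7|/(√w + √7).
Restrict δ ≤ 7 so that |w − 7| < 7 forces w > 0, and then √w + √7 > √7.
Hence |√w − √7| < |w − 7|/√7, which is < ε once |w − 7| < √7·ε.
Take δ = min(7, √7·ε). If 0 < |w − 7| < δ then w > 0 and |√w − √7| < |w − 7|/√7 < ε.

δ = min(7, √7·ε)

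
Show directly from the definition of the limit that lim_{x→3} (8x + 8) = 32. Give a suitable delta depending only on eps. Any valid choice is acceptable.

delta = eps/8

Fix eps > 0. We need delta > 0 so that 0 < |x − 3| < delta implies |(8x + 8) − 32| < eps.
|(8x + 8) − 32| = |8x - 24| = 8|x − 3|.
Thus it suffices that |x − 3| < eps/8.
Take delta = eps/8. If 0 < |x − 3| < delta then |(8x + 8) − 32| = 8|x − 3| < 8·(eps/8) = eps.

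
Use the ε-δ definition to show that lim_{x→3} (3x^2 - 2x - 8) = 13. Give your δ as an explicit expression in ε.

Let ε > 0 be given. We want δ > 0 such that 0 < |x − 3| < δ implies |(3x^2 - 2x - 8) − 13| < ε.
(3x^2 - 2x - 8) − 13 = 3x^2 - 2x - 21 = (x − 3)(3x + 7).
So |(3x^2 - 2x - 8) − 13| = |x − 3|·|3x + 7|.
Require δ ≤ 2. Then |x − 3| < 2 gives |x| < 5, and by the triangle inequality |3x + 7| ≤ 3·5 + 7 = 22.
Hence |(3x^2 - 2x - 8) − 13| ≤ 22|x − 3| < ε provided |x − 3| < ε/22.
Choosing δ = min(2, ε/22) ensures both conditions, hence |(3x^2 - 2x - 8) − 13| < ε.

δ = min(2, ε/22)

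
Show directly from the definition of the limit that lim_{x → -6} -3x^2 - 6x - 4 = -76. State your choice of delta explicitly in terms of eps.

delta = min(1, eps/33)

Suppose eps > 0. We want delta > 0 such that 0 < |x + 6| < delta implies |(-3x^2 - 6x - 4) + 76| < eps.
(-3x^2 - 6x - 4) + 76 = -3x^2 - 6x + 72 = (x + 6)(-3x + 12).
So |(-3x^2 - 6x - 4) + 76| = |x + 6|·|-3x + 12|.
Assume first that |x + 6| < 1, so |x| < 7. Then |-3x + 12| ≤ 3·7 + 12 = 33.
Hence |(-3x^2 - 6x - 4) + 76| ≤ 33|x + 6| < eps provided |x + 6| < eps/33.
Take delta = min(1, eps/33). Then 0 < |x + 6| < delta gives both |x + 6| < 1 and |x + 6| < eps/33, so |(-3x^2 - 6x - 4) + 76| < eps.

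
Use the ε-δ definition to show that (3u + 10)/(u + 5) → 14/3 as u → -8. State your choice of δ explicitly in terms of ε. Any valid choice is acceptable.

δ = min(3/2, (9/10)ε)

Suppose ε > 0. We want δ > 0 with 0 < |u + 8| < δ ⇒ |(3u + 10)/(u + 5) − (14/3)| < ε.
Combining over a common denominator, (3u + 10)/(u + 5) − (14/3) = [(3u + 10)·(-3) − (-14)·(u + 5)] / [(-3)·(u + 5)] = 5(u + 8) / ((-3)(u + 5)).
So |(3u + 10)/(u + 5) − (14/3)| = 5|u + 8| / (3·|u + 5|).
Restrict δ ≤ 3/2. Then |u + 8| < 3/2 gives |u + 5| = |(u + 8) + (-3)| ≥ 3 − 3/2 = 3/2.
Hence |(3u + 10)/(u + 5) − (14/3)| < 5|u + 8|/(3·(3/2)) = (10/9)|u + 8|, which is < ε once |u + 8| < (9/10)ε.
Take δ = min(3/2, (9/10)ε). Then 0 < |u + 8| < δ forces both bounds, so |(3u + 10)/(u + 5) − (14/3)| < ε.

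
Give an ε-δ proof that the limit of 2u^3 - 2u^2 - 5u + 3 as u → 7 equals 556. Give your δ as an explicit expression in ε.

δ = min(1, ε/303)

Let ε > 0 be given. We want δ > 0 such that 0 < |u − 7| < δ implies |(2u^3 - 2u^2 - 5u + 3) − 556| < ε.
(2u^3 - 2u^2 - 5u + 3) − 556 = 2u^3 - 2u^2 - 5u - 553 = (u − 7)(2u^2 + 12u + 79).
So |(2u^3 - 2u^2 - 5u + 3) − 556| = |u − 7|·|2u^2 + 12u + 79|.
Assume first that |u − 7| < 1, so |u| < 8. Then |2u^2 + 12u + 79| ≤ 2·8^2 + 12·8 + 79 = 303.
Hence |(2u^3 - 2u^2 - 5u + 3) − 556| ≤ 303|u − 7| < ε provided |u − 7| < ε/303.
Take δ = min(1, ε/303). Then 0 < |u − 7| < δ gives both |u − 7| < 1 and |u − 7| < ε/303, so |(2u^3 - 2u^2 - 5u + 3) − 556| < ε.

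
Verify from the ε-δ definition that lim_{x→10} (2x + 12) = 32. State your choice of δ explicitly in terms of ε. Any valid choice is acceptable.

Fix ε > 0. We need δ > 0 so that 0 < |x − 10| < δ implies |(2x + 12) − 32| < ε.
|(2x + 12) − 32| = |2x - 20| = 2|x − 10|.
Thus it suffices that |x − 10| < ε/2.
Choosing δ = ε/2 gives |(2x + 12) − 32| = 2|x − 10| < ε whenever |x − 10| < δ.

δ = ε/2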